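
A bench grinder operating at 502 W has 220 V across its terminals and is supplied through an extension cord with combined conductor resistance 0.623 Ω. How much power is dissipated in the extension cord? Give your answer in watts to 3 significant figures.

3.24 W

Only the current and the line resistance are needed for the I²R loss.
I = P / V = 502 / 220 = 2.282 A through the extension cord.
P_line = I² R_line = (2.282)² × 0.623 = 3.244 W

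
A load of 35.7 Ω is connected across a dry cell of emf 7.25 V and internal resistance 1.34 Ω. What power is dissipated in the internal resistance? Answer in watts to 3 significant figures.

0.0513 W

The source's internal resistance is just another series element carrying I; its dissipation is I²r.
I = ε / (r + R) = 7.25 / (1.34 + 35.7) = 0.1957 A
P_int = I² r = (0.1957)² × 1.34 = 0.05134 W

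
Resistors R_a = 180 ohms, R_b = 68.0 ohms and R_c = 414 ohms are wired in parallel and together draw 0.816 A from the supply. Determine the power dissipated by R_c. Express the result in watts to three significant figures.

3.13 W

The branches share the same voltage, but only the total current is given — find V from the equivalent resistance first.
1/R_eq = 1/180 + 1/68.0 + 1/414 ⇒ R_eq = 44.10 Ω
V = I_total × R_eq = 0.8160 × 44.10 = 35.98 V
P_R_c = V² / R_c = (35.98)² / 414 = 3.128 W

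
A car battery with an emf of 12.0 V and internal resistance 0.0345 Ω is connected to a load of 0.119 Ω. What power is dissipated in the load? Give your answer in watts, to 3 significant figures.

727 W

Find the circuit current first, then P = I²R for the load (series elements share I).
I = ε / (r + R) = 12.0 / (0.0345 + 0.119) = 78.18 A
P_load = I² R = (78.18)² × 0.119 = 727.3 W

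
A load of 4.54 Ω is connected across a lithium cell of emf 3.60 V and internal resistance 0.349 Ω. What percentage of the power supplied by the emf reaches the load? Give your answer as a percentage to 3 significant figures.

92.9 %

η = P_load/(P_load+P_int) = I²R/(I²R+I²r) = R/(R+r) — the I² cancels for series elements.
η = R / (R + r) = 4.54 / (4.54 + 0.349) = 0.9286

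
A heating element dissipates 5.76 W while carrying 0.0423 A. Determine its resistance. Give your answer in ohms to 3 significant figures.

3220 Ω

From P = V I = I²R = V²/R, with the two given quantities we get R = P / I².
R = 5.76 / (0.04230)² = 3219 Ω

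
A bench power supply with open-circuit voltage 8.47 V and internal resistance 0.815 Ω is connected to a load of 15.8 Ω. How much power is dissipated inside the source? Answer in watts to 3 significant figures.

0.212 W

The internal resistance carries the same current as the load; P_int = I²r.
I = ε / (r + R) = 8.47 / (0.815 + 15.8) = 0.5098 A
P_int = I² r = (0.5098)² × 0.815 = 0.2118 W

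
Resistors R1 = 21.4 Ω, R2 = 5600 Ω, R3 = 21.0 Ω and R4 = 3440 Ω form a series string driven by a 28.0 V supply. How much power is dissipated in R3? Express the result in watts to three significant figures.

Every series element carries the same I. Get I from the total resistance, then P = I² × R3.
R_total = 21.4 + 5600 + 21.0 + 3440 = 9082 Ω
I = V / R_total = 28.0 / 9082 = 0.003083 A
P_R3 = I² × R3 = (0.003083)² × 21.0 = 0.0001996 W

0.000200 W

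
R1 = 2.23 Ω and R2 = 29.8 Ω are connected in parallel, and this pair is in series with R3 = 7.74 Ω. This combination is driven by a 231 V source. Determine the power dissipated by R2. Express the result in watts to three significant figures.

Collapse the R1‖R2 pair into one equivalent R_p; then R_p and R3 form a series string.
R_p = (2.23×29.8)/(2.23+29.8) = 2.075 Ω
R_total = R_p + 7.74 = 2.075 + 7.74 = 9.815 Ω
I = V / R_total = 231 / 9.815 = 23.54 A
Voltage across the parallel pair: V_p = I × R_p = 23.54 × 2.075 = 48.83 V
Use P = V²/R for R2 with V = V_p.
P_R2 = (48.83)² / 29.8 = 80.02 W

80.0 W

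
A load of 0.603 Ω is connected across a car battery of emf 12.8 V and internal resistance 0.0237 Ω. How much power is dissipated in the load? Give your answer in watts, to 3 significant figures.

252 W

The internal resistance and the load are in series, so the same I flows through both; get I from ε/(r+R), then I²R for the load.
I = ε / (r + R) = 12.8 / (0.0237 + 0.603) = 20.42 A
P_load = I² R = (20.42)² × 0.603 = 251.5 W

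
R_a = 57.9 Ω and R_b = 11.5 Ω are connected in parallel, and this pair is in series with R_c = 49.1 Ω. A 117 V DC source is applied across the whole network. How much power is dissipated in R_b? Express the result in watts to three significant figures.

31.8 W

Collapse the R_a‖R_b pair into one equivalent R_p; then R_p and R_c form a series string.
R_p = (57.9×11.5)/(57.9+11.5) = 9.594 Ω
R_total = R_p + 49.1 = 9.594 + 49.1 = 58.69 Ω
I = V / R_total = 117 / 58.69 = 1.993 A
Voltage across the parallel pair: V_p = I × R_p = 1.993 × 9.594 = 19.13 V
R_b sits across V_p; its power is V_p²/R.
P_R_b = (19.13)² / 11.5 = 31.81 W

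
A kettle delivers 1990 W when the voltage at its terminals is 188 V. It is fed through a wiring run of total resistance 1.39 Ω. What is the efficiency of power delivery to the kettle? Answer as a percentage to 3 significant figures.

I = P / V = 1990 / 188 = 10.59 A through the wiring run.
P_line = I² R_line = (10.59)² × 1.39 = 155.7 W
P_source = P_load + P_line = 1990 + 155.7 = 2146 W
η = P_load / P_source = 1990 / 2146 = 0.9274

92.7 %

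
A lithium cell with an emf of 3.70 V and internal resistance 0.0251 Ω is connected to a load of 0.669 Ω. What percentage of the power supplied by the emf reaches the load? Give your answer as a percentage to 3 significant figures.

η = P_load/(P_load+P_int) = I²R/(I²R+I²r) = R/(R+r) — the I² cancels for series elements.
η = R / (R + r) = 0.669 / (0.669 + 0.0251) = 0.9638

96.4 %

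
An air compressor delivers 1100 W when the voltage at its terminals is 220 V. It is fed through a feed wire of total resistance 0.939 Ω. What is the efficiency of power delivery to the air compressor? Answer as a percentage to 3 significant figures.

97.9 %

I = P / V = 1100 / 220 = 5.000 A through the feed wire.
P_line = I² R_line = (5.000)² × 0.939 = 23.47 W
P_source = P_load + P_line = 1100 + 23.47 = 1123 W
η = P_load / P_source = 1100 / 1123 = 0.9791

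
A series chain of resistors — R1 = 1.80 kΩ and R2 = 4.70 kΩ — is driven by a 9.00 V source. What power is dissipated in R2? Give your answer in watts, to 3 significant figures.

Series elements share the same current, so find I first, then use P = I²R.
R_total = (1.80 + 4.70) kΩ = 6500 Ω
I = V / R_total = 9.00 / 6500 = 0.001385 A
P_R2 = I² × R2 = (0.001385)² × 4700 = 0.009011 W

0.00901 W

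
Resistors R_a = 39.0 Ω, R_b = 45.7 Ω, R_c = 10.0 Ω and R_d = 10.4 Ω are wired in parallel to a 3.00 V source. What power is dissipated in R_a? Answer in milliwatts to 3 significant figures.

Every branch has 3.00 V across it, so for R_a the power is simply V²/R.
P_R_a = V² / R_a = (3.00)² / 39.0 Ω = 0.2308 W

231 mW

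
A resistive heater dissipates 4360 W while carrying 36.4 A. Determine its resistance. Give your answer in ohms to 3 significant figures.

3.29 Ω

The two known quantities fix the third via R = P / I².
R = 4360 / (36.40)² = 3.291 Ω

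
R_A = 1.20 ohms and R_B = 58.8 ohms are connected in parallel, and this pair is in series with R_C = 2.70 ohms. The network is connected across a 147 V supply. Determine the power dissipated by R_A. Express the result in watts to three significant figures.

1660 W

Combine R_A and R_B into their parallel equivalent first, reducing the network to two series resistors.
R_p = (1.20×58.8)/(1.20+58.8) = 1.176 Ω
R_total = R_p + 2.70 = 1.176 + 2.70 = 3.876 Ω
I = V / R_total = 147 / 3.876 = 37.93 A
Voltage across the parallel pair: V_p = I × R_p = 37.93 × 1.176 = 44.60 V
R_A has V_p across it, so P = V_p²/R_A.
P_R_A = (44.60)² / 1.20 = 1658 W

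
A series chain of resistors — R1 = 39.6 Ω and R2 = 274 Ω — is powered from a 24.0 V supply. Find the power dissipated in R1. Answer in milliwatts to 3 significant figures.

In a series string the same current flows through every resistor — find that current, then P = I²R for the one we want.
R_total = 39.6 + 274 = 313.6 Ω
I = V / R_total = 24.0 / 313.6 = 0.07653 A
P_R1 = I² × R1 = (0.07653)² × 39.6 = 0.2319 W

232 mW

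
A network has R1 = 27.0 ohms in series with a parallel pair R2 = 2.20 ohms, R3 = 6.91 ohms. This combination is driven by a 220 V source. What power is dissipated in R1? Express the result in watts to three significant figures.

1590 W

First combine the parallel branches into one equivalent R_p, then R1 + R_p is a series pair.
R_p = (2.20×6.91)/(2.20+6.91) = 1.669 Ω
R_total = 27.0 + 1.669 = 28.67 Ω
I = V / R_total = 220 / 28.67 = 7.674 A
R1 carries the full series current, so P = I²R.
P_R1 = (7.674)² × 27.0 = 1590 W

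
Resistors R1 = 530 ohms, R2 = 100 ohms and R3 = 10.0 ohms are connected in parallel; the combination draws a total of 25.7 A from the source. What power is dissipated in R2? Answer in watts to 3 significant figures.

528 W

We need the common branch voltage; get it from I_total × R_eq, then P = V²/R for the branch.
1/R_eq = 1/530 + 1/100 + 1/10.0 ⇒ R_eq = 8.938 Ω
V = I_total × R_eq = 25.70 × 8.938 = 229.7 V
P_R2 = V² / R2 = (229.7)² / 100 = 527.6 W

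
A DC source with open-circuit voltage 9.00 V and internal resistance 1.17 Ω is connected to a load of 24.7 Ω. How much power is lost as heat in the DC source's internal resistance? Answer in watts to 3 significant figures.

0.142 W

Internal loss is I²r, with I set by the total series resistance r+R.
I = ε / (r + R) = 9.00 / (1.17 + 24.7) = 0.3479 A
P_int = I² r = (0.3479)² × 1.17 = 0.1416 W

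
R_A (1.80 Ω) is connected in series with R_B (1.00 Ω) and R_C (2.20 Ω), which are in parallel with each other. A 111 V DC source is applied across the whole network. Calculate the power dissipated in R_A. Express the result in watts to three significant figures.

3580 W

Replace R_B and R_C with their parallel equivalent so the circuit becomes R_A in series with R_p.
R_p = (1.00×2.20)/(1.00+2.20) = 0.6875 Ω
R_total = 1.80 + 0.6875 = 2.487 Ω
I = V / R_total = 111 / 2.487 = 44.62 A
The full supply current passes through R_A: P = I²R.
P_R_A = (44.62)² × 1.80 = 3584 W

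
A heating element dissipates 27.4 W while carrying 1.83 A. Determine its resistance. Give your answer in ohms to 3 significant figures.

From P = V I = I²R = V²/R, with the two given quantities we get R = P / I².
R = 27.4 / (1.830)² = 8.182 Ω

8.18 Ω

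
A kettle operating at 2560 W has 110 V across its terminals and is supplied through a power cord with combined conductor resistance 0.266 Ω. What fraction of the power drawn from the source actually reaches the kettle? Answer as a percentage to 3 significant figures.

I = P / V = 2560 / 110 = 23.27 A through the power cord.
P_line = I² R_line = (23.27)² × 0.266 = 144.1 W
P_source = P_load + P_line = 2560 + 144.1 = 2704 W
η = P_load / P_source = 2560 / 2704 = 0.9467

94.7 %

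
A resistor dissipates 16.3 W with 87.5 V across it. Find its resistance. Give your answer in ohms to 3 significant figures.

From P = V I = I²R = V²/R, with the two given quantities we get R = V² / P.
R = (87.5)² / 16.3 = 469.7 Ω

470 Ω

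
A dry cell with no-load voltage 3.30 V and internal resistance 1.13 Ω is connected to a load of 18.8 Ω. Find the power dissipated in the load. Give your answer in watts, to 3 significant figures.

0.515 W

Find the circuit current first, then P = I²R for the load (series elements share I).
I = ε / (r + R) = 3.30 / (1.13 + 18.8) = 0.1656 A
P_load = I² R = (0.1656)² × 18.8 = 0.5154 W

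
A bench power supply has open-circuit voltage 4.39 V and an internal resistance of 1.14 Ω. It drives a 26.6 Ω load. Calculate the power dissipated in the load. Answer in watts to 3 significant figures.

0.666 W

The internal resistance and the load are in series, so the same I flows through both; get I from ε/(r+R), then I²R for the load.
I = ε / (r + R) = 4.39 / (1.14 + 26.6) = 0.1583 A
P_load = I² R = (0.1583)² × 26.6 = 0.6662 W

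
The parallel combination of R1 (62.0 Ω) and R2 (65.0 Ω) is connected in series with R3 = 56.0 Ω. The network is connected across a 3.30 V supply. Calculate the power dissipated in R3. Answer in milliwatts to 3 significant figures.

79.2 mW

Combine R1 and R2 into their parallel equivalent first, reducing the network to two series resistors.
R_p = (62.0×65.0)/(62.0+65.0) = 31.73 Ω
R_total = R_p + 56.0 = 31.73 + 56.0 = 87.73 Ω
I = V / R_total = 3.30 / 87.73 = 0.03761 A
R3 is the series element, so its power is I²R.
P_R3 = (0.03761)² × 56.0 = 0.07923 W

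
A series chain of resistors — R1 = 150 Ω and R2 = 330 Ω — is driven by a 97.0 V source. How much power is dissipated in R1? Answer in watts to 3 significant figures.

6.13 W

Series elements share the same current, so find I first, then use P = I²R.
R_total = 150 + 330 = 480.0 Ω
I = V / R_total = 97.0 / 480.0 = 0.2021 A
P_R1 = I² × R1 = (0.2021)² × 150 = 6.126 W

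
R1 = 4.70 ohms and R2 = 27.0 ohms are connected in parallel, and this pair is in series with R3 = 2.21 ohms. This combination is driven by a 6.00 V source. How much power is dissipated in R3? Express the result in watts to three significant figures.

Collapse the R1‖R2 pair into one equivalent R_p; then R_p and R3 form a series string.
R_p = (4.70×27.0)/(4.70+27.0) = 4.003 Ω
R_total = R_p + 2.21 = 4.003 + 2.21 = 6.213 Ω
I = V / R_total = 6.00 / 6.213 = 0.9657 A
R3 carries the full series current, so P = I²R.
P_R3 = (0.9657)² × 2.21 = 2.061 W

2.06 W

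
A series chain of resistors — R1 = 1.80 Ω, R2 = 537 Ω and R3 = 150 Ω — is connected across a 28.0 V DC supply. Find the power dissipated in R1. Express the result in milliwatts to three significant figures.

The current is common to all series resistors; compute it, then apply P = I²R for the target.
R_total = 1.80 + 537 + 150 = 688.8 Ω
I = V / R_total = 28.0 / 688.8 = 0.04065 A
P_R1 = I² × R1 = (0.04065)² × 1.80 = 0.002974 W

2.97 mW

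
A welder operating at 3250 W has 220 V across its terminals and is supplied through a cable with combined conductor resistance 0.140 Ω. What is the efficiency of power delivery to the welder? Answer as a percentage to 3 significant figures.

99.1 %

I = P / V = 3250 / 220 = 14.77 A through the cable.
P_line = I² R_line = (14.77)² × 0.140 = 30.55 W
P_source = P_load + P_line = 3250 + 30.55 = 3281 W
η = P_load / P_source = 3250 / 3281 = 0.9907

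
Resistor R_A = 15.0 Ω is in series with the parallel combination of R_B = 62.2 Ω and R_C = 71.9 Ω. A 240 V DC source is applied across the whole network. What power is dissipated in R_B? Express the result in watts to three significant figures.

Reduce the parallel pair to R_p first; the network is then a simple series string.
R_p = (62.2×71.9)/(62.2+71.9) = 33.35 Ω
R_total = 15.0 + 33.35 = 48.35 Ω
I = V / R_total = 240 / 48.35 = 4.964 A
Voltage across the parallel pair: V_p = I × R_p = 4.964 × 33.35 = 165.5 V
With V_p across R_B, its power is V_p²/R_B.
P_R_B = (165.5)² / 62.2 = 440.6 W

441 W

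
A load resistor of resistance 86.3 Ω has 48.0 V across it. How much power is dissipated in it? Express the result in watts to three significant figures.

26.7 W

Voltage and resistance are given, so P = V²/R is the one-step route.
P = (48.0 V)² / 86.3 Ω = 26.70 W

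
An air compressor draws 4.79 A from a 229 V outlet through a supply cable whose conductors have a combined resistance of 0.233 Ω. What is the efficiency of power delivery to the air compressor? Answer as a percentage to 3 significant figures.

The supply cable carries the full 4.79 A.
P_line = I² R_line = (4.790)² × 0.233 = 5.346 W
P_source = V I = 229 × 4.790 = 1097 W; P_load = 1092 W
η = P_load / P_source = 1092 / 1097 = 0.9951

99.5 %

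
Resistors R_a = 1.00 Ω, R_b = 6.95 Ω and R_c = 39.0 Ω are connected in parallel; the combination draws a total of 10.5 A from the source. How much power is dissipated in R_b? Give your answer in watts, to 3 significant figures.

Parallel branches share V, not I — compute V via R_eq, then use V²/R for the target branch.
1/R_eq = 1/1.00 + 1/6.95 + 1/39.0 ⇒ R_eq = 0.8550 Ω
V = I_total × R_eq = 10.50 × 0.8550 = 8.978 V
P_R_b = V² / R_b = (8.978)² / 6.95 = 11.60 W

11.6 W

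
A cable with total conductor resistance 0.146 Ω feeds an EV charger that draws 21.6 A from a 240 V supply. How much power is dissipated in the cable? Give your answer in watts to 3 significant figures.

68.1 W

The cable is a series resistance carrying the load current; its dissipation is I²R_line.
The cable carries the full 21.6 A.
P_line = I² R_line = (21.60)² × 0.146 = 68.12 W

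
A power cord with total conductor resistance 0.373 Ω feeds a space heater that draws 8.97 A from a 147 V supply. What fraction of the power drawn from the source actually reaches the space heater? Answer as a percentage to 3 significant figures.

The power cord carries the full 8.97 A.
P_line = I² R_line = (8.970)² × 0.373 = 30.01 W
P_source = V I = 147 × 8.970 = 1319 W; P_load = 1289 W
η = P_load / P_source = 1289 / 1319 = 0.9772

97.7 %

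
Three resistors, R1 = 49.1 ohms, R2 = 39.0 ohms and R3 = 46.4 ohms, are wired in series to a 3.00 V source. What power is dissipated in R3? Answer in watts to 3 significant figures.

Every series element carries the same I. Get I from the total resistance, then P = I² × R3.
R_total = 49.1 + 39.0 + 46.4 = 134.5 Ω
I = V / R_total = 3.00 / 134.5 = 0.02230 A
P_R3 = I² × R3 = (0.02230)² × 46.4 = 0.02308 W

0.0231 W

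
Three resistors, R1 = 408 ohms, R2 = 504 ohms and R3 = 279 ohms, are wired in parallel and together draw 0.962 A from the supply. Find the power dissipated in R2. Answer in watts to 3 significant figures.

28.6 W

We need the common branch voltage; get it from I_total × R_eq, then P = V²/R for the branch.
1/R_eq = 1/408 + 1/504 + 1/279 ⇒ R_eq = 124.7 Ω
V = I_total × R_eq = 0.9620 × 124.7 = 120.0 V
P_R2 = V² / R2 = (120.0)² / 504 = 28.55 W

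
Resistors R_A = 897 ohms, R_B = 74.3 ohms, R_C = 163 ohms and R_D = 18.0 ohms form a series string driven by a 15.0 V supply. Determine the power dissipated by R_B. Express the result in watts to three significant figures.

Series elements share the same current, so find I first, then use P = I²R.
R_total = 897 + 74.3 + 163 + 18.0 = 1152 Ω
I = V / R_total = 15.0 / 1152 = 0.01302 A
P_R_B = I² × R_B = (0.01302)² × 74.3 = 0.01259 W

0.0126 W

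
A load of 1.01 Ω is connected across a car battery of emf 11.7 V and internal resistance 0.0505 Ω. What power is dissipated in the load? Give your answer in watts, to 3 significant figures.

Find the circuit current first, then P = I²R for the load (series elements share I).
I = ε / (r + R) = 11.7 / (0.0505 + 1.01) = 11.03 A
P_load = I² R = (11.03)² × 1.01 = 122.9 W

123 W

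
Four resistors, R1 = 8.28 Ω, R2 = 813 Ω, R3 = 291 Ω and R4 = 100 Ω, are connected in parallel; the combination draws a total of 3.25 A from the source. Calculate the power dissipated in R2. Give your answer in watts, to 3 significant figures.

0.708 W

We need the common branch voltage; get it from I_total × R_eq, then P = V²/R for the branch.
1/R_eq = 1/8.28 + 1/813 + 1/291 + 1/100 ⇒ R_eq = 7.383 Ω
V = I_total × R_eq = 3.250 × 7.383 = 24.00 V
P_R2 = V² / R2 = (24.00)² / 813 = 0.7082 W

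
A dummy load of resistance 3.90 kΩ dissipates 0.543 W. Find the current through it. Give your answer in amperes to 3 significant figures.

0.0118 A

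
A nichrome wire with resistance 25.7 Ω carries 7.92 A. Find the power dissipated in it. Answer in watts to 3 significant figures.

1610 W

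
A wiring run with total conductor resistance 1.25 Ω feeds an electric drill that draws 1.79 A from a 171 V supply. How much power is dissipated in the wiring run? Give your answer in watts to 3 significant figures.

Only the current and the line resistance are needed for the I²R loss.
The wiring run carries the full 1.79 A.
P_line = I² R_line = (1.790)² × 1.25 = 4.005 W

4.01 W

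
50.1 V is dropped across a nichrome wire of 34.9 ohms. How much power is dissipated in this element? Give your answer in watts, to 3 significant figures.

With V across and R both known, P = V²/R gives the dissipation directly.
P = (50.1 V)² / 34.9 Ω = 71.92 W

71.9 W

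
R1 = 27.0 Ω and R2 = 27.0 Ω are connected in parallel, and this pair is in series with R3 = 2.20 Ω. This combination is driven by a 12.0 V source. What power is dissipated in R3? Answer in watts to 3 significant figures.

Collapse the R1‖R2 pair into one equivalent R_p; then R_p and R3 form a series string.
R_p = (27.0×27.0)/(27.0+27.0) = 13.50 Ω
R_total = R_p + 2.20 = 13.50 + 2.20 = 15.70 Ω
I = V / R_total = 12.0 / 15.70 = 0.7643 A
All the supply current flows through R3; use P = I²R3.
P_R3 = (0.7643)² × 2.20 = 1.285 W

1.29 W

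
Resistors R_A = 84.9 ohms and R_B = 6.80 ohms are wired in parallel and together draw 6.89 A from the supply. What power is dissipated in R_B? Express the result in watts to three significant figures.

Only the total current is stated, so first find the parallel equivalent to get the voltage across the combination.
1/R_eq = 1/84.9 + 1/6.80 ⇒ R_eq = 6.296 Ω
V = I_total × R_eq = 6.890 × 6.296 = 43.38 V
P_R_B = V² / R_B = (43.38)² / 6.80 = 276.7 W

277 W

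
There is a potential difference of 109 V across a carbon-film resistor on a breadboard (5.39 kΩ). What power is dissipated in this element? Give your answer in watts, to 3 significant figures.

2.20 W

V and R are stated; P = V²/R avoids computing the current.
P = (109 V)² / 5390 Ω = 2.204 W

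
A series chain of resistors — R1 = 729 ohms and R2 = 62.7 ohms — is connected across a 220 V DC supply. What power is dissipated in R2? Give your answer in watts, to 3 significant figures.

Every series element carries the same I. Get I from the total resistance, then P = I² × R2.
R_total = 729 + 62.7 = 791.7 Ω
I = V / R_total = 220 / 791.7 = 0.2779 A
P_R2 = I² × R2 = (0.2779)² × 62.7 = 4.842 W

4.84 W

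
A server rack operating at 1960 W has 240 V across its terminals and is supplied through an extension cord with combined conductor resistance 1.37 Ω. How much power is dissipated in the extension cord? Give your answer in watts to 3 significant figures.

91.4 W

Line loss is just I²R for the cable — we know both I and R_line directly.
I = P / V = 1960 / 240 = 8.167 A through the extension cord.
P_line = I² R_line = (8.167)² × 1.37 = 91.37 W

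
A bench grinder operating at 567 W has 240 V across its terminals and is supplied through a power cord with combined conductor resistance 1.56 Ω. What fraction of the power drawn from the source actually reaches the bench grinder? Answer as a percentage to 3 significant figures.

98.5 %

I = P / V = 567 / 240 = 2.362 A through the power cord.
P_line = I² R_line = (2.362)² × 1.56 = 8.707 W
P_source = P_load + P_line = 567.0 + 8.707 = 575.7 W
η = P_load / P_source = 567.0 / 575.7 = 0.9849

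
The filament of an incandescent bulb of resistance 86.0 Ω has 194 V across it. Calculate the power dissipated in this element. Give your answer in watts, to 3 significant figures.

438 W

Voltage and resistance are given, so P = V²/R is the one-step route.
P = (194 V)² / 86.0 Ω = 437.6 W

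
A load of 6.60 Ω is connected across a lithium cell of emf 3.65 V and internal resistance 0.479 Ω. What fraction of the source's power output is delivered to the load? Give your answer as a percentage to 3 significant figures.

Both r and R carry the same current, so the power split is just the resistance split: η = R/(R+r).
η = R / (R + r) = 6.60 / (6.60 + 0.479) = 0.9323

93.2 %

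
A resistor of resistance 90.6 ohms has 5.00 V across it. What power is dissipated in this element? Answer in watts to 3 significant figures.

0.276 W

With V across and R both known, P = V²/R gives the dissipation directly.
P = (5.00 V)² / 90.6 Ω = 0.2759 W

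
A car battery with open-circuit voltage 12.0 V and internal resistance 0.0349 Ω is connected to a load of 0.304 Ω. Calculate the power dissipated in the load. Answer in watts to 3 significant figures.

With r and R in series, I = ε/(r+R); the load dissipates I²R.
I = ε / (r + R) = 12.0 / (0.0349 + 0.304) = 35.41 A
P_load = I² R = (35.41)² × 0.304 = 381.1 W

381 W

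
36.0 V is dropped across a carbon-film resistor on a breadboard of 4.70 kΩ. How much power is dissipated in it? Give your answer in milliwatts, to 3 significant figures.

276 mW

We know the drop across the element and its resistance — P = V²/R, one step.
P = (36.0 V)² / 4700 Ω = 0.2757 W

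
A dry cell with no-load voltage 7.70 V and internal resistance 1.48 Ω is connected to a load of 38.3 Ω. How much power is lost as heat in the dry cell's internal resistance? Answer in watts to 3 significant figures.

0.0555 W

r is in series with the load, so it carries the full circuit current — the loss in it is I²r.
I = ε / (r + R) = 7.70 / (1.48 + 38.3) = 0.1936 A
P_int = I² r = (0.1936)² × 1.48 = 0.05545 W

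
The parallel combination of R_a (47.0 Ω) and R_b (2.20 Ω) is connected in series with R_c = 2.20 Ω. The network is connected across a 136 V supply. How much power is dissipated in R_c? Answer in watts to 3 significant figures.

Collapse the R_a‖R_b pair into one equivalent R_p; then R_p and R_c form a series string.
R_p = (47.0×2.20)/(47.0+2.20) = 2.102 Ω
R_total = R_p + 2.20 = 2.102 + 2.20 = 4.302 Ω
I = V / R_total = 136 / 4.302 = 31.62 A
R_c is the series element, so its power is I²R.
P_R_c = (31.62)² × 2.20 = 2199 W

2200 W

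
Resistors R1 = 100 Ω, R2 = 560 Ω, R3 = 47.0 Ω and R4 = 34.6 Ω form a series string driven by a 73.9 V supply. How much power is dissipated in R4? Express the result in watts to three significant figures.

0.344 W

Every series element carries the same I. Get I from the total resistance, then P = I² × R4.
R_total = 100 + 560 + 47.0 + 34.6 = 741.6 Ω
I = V / R_total = 73.9 / 741.6 = 0.09965 A
P_R4 = I² × R4 = (0.09965)² × 34.6 = 0.3436 W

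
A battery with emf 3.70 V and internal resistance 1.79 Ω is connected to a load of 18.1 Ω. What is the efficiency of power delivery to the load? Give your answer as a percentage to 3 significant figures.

Both r and R carry the same current, so the power split is just the resistance split: η = R/(R+r).
η = R / (R + r) = 18.1 / (18.1 + 1.79) = 0.9100

91.0 %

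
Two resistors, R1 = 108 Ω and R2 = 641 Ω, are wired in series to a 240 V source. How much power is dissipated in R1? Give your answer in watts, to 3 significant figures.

Every series element carries the same I. Get I from the total resistance, then P = I² × R1.
R_total = 108 + 641 = 749.0 Ω
I = V / R_total = 240 / 749.0 = 0.3204 A
P_R1 = I² × R1 = (0.3204)² × 108 = 11.09 W

11.1 W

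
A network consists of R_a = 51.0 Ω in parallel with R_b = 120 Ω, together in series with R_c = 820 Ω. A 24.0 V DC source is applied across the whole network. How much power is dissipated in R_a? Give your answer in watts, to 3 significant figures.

0.0198 W

Combine R_a and R_b into their parallel equivalent first, reducing the network to two series resistors.
R_p = (51.0×120)/(51.0+120) = 35.79 Ω
R_total = R_p + 820 = 35.79 + 820 = 855.8 Ω
I = V / R_total = 24.0 / 855.8 = 0.02804 A
Voltage across the parallel pair: V_p = I × R_p = 0.02804 × 35.79 = 1.004 V
Use P = V²/R for R_a with V = V_p.
P_R_a = (1.004)² / 51.0 = 0.01975 W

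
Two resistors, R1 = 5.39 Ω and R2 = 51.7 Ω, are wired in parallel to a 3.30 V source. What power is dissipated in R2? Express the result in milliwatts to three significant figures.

The supply voltage appears across each parallel branch — just use P = V²/R2.
P_R2 = V² / R2 = (3.30)² / 51.7 Ω = 0.2106 W

211 mW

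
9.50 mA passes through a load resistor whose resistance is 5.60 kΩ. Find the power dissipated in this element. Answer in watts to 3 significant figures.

0.505 W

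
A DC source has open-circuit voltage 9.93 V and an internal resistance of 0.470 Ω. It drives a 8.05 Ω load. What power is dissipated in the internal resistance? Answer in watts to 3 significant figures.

The internal resistance carries the same current as the load; P_int = I²r.
I = ε / (r + R) = 9.93 / (0.470 + 8.05) = 1.165 A
P_int = I² r = (1.165)² × 0.470 = 0.6384 W

0.638 W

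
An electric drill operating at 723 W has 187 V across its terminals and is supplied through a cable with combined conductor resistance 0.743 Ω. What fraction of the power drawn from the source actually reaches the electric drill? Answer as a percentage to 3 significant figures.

98.5 %

I = P / V = 723 / 187 = 3.866 A through the cable.
P_line = I² R_line = (3.866)² × 0.743 = 11.11 W
P_source = P_load + P_line = 723.0 + 11.11 = 734.1 W
η = P_load / P_source = 723.0 / 734.1 = 0.9849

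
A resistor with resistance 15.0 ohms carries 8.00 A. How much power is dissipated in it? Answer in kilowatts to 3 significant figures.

With I and R stated, P = I²R applies in one step.
P = (8.000 A)² × 15.0 Ω = 960.0 W

0.960 kW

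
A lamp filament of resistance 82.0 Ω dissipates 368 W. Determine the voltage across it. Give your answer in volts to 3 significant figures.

From P = V I = I²R = V²/R, with the two given quantities we get V = √(P R).
V = √(368 × 82.0) = 173.7 V

174 V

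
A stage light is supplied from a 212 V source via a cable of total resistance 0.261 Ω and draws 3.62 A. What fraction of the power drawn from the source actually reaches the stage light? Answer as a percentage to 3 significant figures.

The cable carries the full 3.62 A.
P_line = I² R_line = (3.620)² × 0.261 = 3.420 W
P_source = V I = 212 × 3.620 = 767.4 W; P_load = 764.0 W
η = P_load / P_source = 764.0 / 767.4 = 0.9955

99.6 %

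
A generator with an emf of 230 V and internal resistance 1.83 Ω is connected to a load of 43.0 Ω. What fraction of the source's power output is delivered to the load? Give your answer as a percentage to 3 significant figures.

95.9 %

The source delivers εI, of which I²R reaches the load and I²r is lost; since I is common, η = R/(R+r).
η = R / (R + r) = 43.0 / (43.0 + 1.83) = 0.9592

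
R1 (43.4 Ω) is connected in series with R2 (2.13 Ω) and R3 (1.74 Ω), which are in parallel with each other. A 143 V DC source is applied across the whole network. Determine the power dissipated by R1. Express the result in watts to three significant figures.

451 W

First combine the parallel branches into one equivalent R_p, then R1 + R_p is a series pair.
R_p = (2.13×1.74)/(2.13+1.74) = 0.9577 Ω
R_total = 43.4 + 0.9577 = 44.36 Ω
I = V / R_total = 143 / 44.36 = 3.224 A
All the current flows through R1; use P = I²R.
P_R1 = (3.224)² × 43.4 = 451.0 W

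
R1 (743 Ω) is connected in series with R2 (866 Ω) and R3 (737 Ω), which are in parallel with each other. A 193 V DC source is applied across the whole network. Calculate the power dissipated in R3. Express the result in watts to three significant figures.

First combine the parallel branches into one equivalent R_p, then R1 + R_p is a series pair.
R_p = (866×737)/(866+737) = 398.2 Ω
R_total = 743 + 398.2 = 1141 Ω
I = V / R_total = 193 / 1141 = 0.1691 A
Voltage across the parallel pair: V_p = I × R_p = 0.1691 × 398.2 = 67.34 V
With V_p across R3, its power is V_p²/R3.
P_R3 = (67.34)² / 737 = 6.153 W

6.15 W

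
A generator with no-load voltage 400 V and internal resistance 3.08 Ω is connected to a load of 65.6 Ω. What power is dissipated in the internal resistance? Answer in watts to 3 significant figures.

104 W

The source's internal resistance is just another series element carrying I; its dissipation is I²r.
I = ε / (r + R) = 400 / (3.08 + 65.6) = 5.824 A
P_int = I² r = (5.824)² × 3.08 = 104.5 W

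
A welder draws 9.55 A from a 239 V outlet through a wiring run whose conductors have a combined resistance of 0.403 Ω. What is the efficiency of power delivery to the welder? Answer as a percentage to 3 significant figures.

The wiring run carries the full 9.55 A.
P_line = I² R_line = (9.550)² × 0.403 = 36.75 W
P_source = V I = 239 × 9.550 = 2282 W; P_load = 2246 W
η = P_load / P_source = 2246 / 2282 = 0.9839

98.4 %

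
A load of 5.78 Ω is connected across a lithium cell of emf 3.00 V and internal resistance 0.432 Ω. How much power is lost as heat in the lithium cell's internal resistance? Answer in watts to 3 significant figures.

The source's internal resistance is just another series element carrying I; its dissipation is I²r.
I = ε / (r + R) = 3.00 / (0.432 + 5.78) = 0.4829 A
P_int = I² r = (0.4829)² × 0.432 = 0.1008 W

0.101 W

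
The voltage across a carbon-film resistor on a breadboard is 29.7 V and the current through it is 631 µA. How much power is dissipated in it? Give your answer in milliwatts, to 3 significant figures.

Since both terminal voltage and current are stated, P = V I gives the power in one step.
P = 29.7 V × 0.0006310 A = 0.01874 W

18.7 mW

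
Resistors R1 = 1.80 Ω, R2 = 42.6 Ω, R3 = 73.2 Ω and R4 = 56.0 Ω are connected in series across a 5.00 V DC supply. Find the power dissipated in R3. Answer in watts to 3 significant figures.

In a series string the same current flows through every resistor — find that current, then P = I²R for the one we want.
R_total = 1.80 + 42.6 + 73.2 + 56.0 = 173.6 Ω
I = V / R_total = 5.00 / 173.6 = 0.02880 A
P_R3 = I² × R3 = (0.02880)² × 73.2 = 0.06072 W

0.0607 W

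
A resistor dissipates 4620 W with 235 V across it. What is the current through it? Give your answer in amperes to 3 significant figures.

The two known quantities fix the third via I = P / V.
I = 4620 / 235 = 19.66 A

19.7 A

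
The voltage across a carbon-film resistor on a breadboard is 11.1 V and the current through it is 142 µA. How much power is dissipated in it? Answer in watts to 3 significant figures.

0.00158 W

V and I are known directly — P = V I, no intermediate step needed.
P = 11.1 V × 0.0001420 A = 0.001576 W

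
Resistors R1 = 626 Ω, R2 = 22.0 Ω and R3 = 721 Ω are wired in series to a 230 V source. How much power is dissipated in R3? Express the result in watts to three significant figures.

20.4 W

Since the resistors are in series they all carry the loop current I = V/R_total; the power in any one is I²R.
R_total = 626 + 22.0 + 721 = 1369 Ω
I = V / R_total = 230 / 1369 = 0.1680 A
P_R3 = I² × R3 = (0.1680)² × 721 = 20.35 W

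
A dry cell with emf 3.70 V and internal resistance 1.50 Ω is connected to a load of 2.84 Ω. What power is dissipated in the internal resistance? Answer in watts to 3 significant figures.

r is in series with the load, so it carries the full circuit current — the loss in it is I²r.
I = ε / (r + R) = 3.70 / (1.50 + 2.84) = 0.8525 A
P_int = I² r = (0.8525)² × 1.50 = 1.090 W

1.09 W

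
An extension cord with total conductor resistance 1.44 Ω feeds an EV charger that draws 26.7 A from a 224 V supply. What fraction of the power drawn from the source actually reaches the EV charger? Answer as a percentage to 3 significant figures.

82.8 %

The extension cord carries the full 26.7 A.
P_line = I² R_line = (26.70)² × 1.44 = 1027 W
P_source = V I = 224 × 26.70 = 5981 W; P_load = 4954 W
η = P_load / P_source = 4954 / 5981 = 0.8284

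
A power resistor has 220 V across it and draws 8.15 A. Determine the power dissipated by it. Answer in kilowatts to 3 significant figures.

Since both terminal voltage and current are stated, P = V I gives the power in one step.
P = 220 V × 8.150 A = 1793 W

1.79 kW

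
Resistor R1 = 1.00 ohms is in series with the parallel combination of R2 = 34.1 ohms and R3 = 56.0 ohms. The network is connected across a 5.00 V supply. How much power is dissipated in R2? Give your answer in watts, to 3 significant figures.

0.669 W

Reduce the parallel pair to R_p first; the network is then a simple series string.
R_p = (34.1×56.0)/(34.1+56.0) = 21.19 Ω
R_total = 1.00 + 21.19 = 22.19 Ω
I = V / R_total = 5.00 / 22.19 = 0.2253 A
Voltage across the parallel pair: V_p = I × R_p = 0.2253 × 21.19 = 4.775 V
R2 sees V_p directly, so P = V_p² / R2.
P_R2 = (4.775)² / 34.1 = 0.6686 W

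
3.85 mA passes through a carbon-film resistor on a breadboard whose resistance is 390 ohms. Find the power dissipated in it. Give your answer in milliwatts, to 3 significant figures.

5.78 mW

Current and resistance are given, so P = I²R is the direct form.
P = (0.003850 A)² × 390 Ω = 0.005781 W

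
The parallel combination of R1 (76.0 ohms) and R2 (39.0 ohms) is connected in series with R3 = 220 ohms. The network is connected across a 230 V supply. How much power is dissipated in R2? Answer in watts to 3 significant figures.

14.9 W

First find R_p for the parallel pair, then treat R_p + R3 as a series loop.
R_p = (76.0×39.0)/(76.0+39.0) = 25.77 Ω
R_total = R_p + 220 = 25.77 + 220 = 245.8 Ω
I = V / R_total = 230 / 245.8 = 0.9358 A
Voltage across the parallel pair: V_p = I × R_p = 0.9358 × 25.77 = 24.12 V
R2 sits across V_p; its power is V_p²/R.
P_R2 = (24.12)² / 39.0 = 14.92 W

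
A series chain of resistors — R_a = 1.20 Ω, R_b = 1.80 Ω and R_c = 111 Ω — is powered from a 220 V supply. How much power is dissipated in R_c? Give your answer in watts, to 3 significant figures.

413 W

Series elements share the same current, so find I first, then use P = I²R.
R_total = 1.20 + 1.80 + 111 = 114.0 Ω
I = V / R_total = 220 / 114.0 = 1.930 A
P_R_c = I² × R_c = (1.930)² × 111 = 413.4 W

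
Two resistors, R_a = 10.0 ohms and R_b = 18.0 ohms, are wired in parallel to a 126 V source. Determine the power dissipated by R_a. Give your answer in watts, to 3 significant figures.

R_a sits directly across the source, so P = V²/R with V = 126 V.
P_R_a = V² / R_a = (126)² / 10.0 Ω = 1588 W

1590 W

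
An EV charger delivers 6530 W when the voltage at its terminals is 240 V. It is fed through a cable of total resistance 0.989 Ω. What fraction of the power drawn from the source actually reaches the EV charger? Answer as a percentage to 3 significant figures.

89.9 %

I = P / V = 6530 / 240 = 27.21 A through the cable.
P_line = I² R_line = (27.21)² × 0.989 = 732.2 W
P_source = P_load + P_line = 6530 + 732.2 = 7262 W
η = P_load / P_source = 6530 / 7262 = 0.8992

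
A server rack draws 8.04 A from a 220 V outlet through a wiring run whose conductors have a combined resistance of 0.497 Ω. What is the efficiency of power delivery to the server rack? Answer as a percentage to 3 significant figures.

The wiring run carries the full 8.04 A.
P_line = I² R_line = (8.040)² × 0.497 = 32.13 W
P_source = V I = 220 × 8.040 = 1769 W; P_load = 1737 W
η = P_load / P_source = 1737 / 1769 = 0.9818

98.2 %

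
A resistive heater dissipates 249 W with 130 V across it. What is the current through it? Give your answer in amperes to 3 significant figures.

Inverting the appropriate power form: I = P / V.
I = 249 / 130 = 1.915 A

1.92 A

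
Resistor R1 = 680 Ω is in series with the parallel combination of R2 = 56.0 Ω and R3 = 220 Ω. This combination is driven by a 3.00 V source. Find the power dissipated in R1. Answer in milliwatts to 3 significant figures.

11.7 mW

Replace R2 and R3 with their parallel equivalent so the circuit becomes R1 in series with R_p.
R_p = (56.0×220)/(56.0+220) = 44.64 Ω
R_total = 680 + 44.64 = 724.6 Ω
I = V / R_total = 3.00 / 724.6 = 0.004140 A
All the current flows through R1; use P = I²R.
P_R1 = (0.004140)² × 680 = 0.01165 W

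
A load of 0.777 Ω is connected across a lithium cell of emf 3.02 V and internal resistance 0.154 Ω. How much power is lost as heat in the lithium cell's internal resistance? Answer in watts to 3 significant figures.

Internal loss is I²r, with I set by the total series resistance r+R.
I = ε / (r + R) = 3.02 / (0.154 + 0.777) = 3.244 A
P_int = I² r = (3.244)² × 0.154 = 1.620 W

1.62 W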